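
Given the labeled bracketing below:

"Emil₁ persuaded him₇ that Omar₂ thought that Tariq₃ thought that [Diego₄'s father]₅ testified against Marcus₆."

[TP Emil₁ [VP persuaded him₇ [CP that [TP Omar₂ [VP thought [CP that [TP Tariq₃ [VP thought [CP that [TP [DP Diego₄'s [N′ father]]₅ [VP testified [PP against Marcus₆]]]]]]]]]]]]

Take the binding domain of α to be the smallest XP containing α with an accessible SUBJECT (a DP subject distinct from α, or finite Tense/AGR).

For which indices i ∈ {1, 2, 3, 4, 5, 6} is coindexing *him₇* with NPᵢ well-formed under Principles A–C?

*him* is a pronoun, so Principle B applies: it must be free in its binding domain.
Binding domain of *him₇*: the matrix TP, whose subject is Emil₁.
*Emil₁* c-commands the pronoun within its binding domain → coindexation would violate Principle B.
*Omar₂*: the pronoun c-commands this R-expression → coindexation would violate Principle C on *Omar₂*.
*Tariq₃*: the pronoun c-commands this R-expression → coindexation would violate Principle C on *Tariq₃*.
*Diego₄*: the pronoun c-commands this R-expression → coindexation would violate Principle C on *Diego₄*.
*[Diego₄'s father]₅*: the pronoun c-commands this R-expression → coindexation would violate Principle C on *[Diego₄'s father]₅*.
*Marcus₆*: the pronoun c-commands this R-expression → coindexation would violate Principle C on *Marcus₆*.

none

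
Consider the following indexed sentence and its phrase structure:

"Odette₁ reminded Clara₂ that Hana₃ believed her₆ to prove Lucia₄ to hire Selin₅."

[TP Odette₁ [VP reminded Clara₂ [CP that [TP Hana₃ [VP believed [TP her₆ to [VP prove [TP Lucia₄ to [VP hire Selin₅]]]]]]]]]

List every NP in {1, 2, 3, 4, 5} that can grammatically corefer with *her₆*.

*her* is a pronoun, so Principle B applies: it must be free in its binding domain.
Binding domain of *her₆*: the embedded TP, whose subject is Hana₃.
*Odette₁* c-commands the pronoun but from outside its binding domain, and is not c-commanded by it → coindexation permitted.
*Clara₂* c-commands the pronoun but from outside its binding domain, and is not c-commanded by it → coindexation permitted.
*Hana₃* c-commands the pronoun within its binding domain → coindexation would violate Principle B.
*Lucia₄*: the pronoun c-commands this R-expression → coindexation would violate Principle C on *Lucia₄*.
*Selin₅*: the pronoun c-commands this R-expression → coindexation would violate Principle C on *Selin₅*.

{1, 2}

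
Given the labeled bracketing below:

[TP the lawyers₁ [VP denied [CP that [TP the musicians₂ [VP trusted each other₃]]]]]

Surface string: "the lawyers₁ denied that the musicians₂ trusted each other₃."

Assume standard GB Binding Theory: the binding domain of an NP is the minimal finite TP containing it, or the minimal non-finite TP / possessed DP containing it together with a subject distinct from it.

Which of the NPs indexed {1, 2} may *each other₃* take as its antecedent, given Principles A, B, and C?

{2}

*each other* is an anaphor, so Principle A applies: it must be bound in its binding domain.
Binding domain of *each other₃*: the embedded TP, whose subject is the musicians₂.
*the lawyers₁* c-commands the anaphor but is outside its binding domain → cannot satisfy Principle A.
*the musicians₂* c-commands the anaphor within its binding domain → licit binder.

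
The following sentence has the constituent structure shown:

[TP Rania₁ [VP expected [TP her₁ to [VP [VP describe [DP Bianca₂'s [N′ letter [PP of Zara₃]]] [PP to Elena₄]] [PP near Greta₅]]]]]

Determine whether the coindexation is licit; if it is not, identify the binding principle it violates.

The two coindexed NPs are *Rania₁* and *her₁*.
*her₁* is a pronoun. Its binding domain is the matrix TP, whose subject is Rania₁.
*Rania₁* c-commands it within that domain and carries the same index.
The pronoun is locally bound → Principle B violation.

Principle B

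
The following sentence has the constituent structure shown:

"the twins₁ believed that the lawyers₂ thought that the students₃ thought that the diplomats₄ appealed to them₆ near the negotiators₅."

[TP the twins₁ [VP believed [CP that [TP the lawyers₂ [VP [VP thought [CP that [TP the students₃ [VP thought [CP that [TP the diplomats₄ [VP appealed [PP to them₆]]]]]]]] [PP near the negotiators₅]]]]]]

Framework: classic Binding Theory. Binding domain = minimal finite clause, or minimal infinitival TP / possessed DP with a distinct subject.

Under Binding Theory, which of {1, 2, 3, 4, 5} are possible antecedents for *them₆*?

{1, 2, 3, 5}

*them* is a pronoun, so Principle B applies: it must be free in its binding domain.
Binding domain of *them₆*: the embedded TP, whose subject is the diplomats₄.
*the twins₁* c-commands the pronoun but from outside its binding domain, and is not c-commanded by it → coindexation permitted.
*the lawyers₂* c-commands the pronoun but from outside its binding domain, and is not c-commanded by it → coindexation permitted.
*the students₃* c-commands the pronoun but from outside its binding domain, and is not c-commanded by it → coindexation permitted.
*the diplomats₄* c-commands the pronoun within its binding domain → coindexation would violate Principle B.
*the negotiators₅* and the pronoun do not c-command one another → neither Principle B nor Principle C is at stake; coindexation permitted.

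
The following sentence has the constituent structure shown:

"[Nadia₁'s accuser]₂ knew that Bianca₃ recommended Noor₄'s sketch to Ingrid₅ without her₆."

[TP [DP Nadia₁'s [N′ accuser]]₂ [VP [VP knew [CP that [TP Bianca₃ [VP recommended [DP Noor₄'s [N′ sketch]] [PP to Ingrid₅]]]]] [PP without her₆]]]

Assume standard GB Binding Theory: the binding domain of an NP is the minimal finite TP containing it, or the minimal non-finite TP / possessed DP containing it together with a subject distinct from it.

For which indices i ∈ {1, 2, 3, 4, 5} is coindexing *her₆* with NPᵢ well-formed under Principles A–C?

{1, 3, 4, 5}

*her* is a pronoun, so Principle B applies: it must be free in its binding domain.
Binding domain of *her₆*: the matrix TP, whose subject is [Nadia₁'s accuser]₂.
*Nadia₁* and the pronoun do not c-command one another → neither Principle B nor Principle C is at stake; coindexation permitted.
*[Nadia₁'s accuser]₂* c-commands the pronoun within its binding domain → coindexation would violate Principle B.
*Bianca₃* and the pronoun do not c-command one another → neither Principle B nor Principle C is at stake; coindexation permitted.
*Noor₄* and the pronoun do not c-command one another → neither Principle B nor Principle C is at stake; coindexation permitted.
*Ingrid₅* and the pronoun do not c-command one another → neither Principle B nor Principle C is at stake; coindexation permitted.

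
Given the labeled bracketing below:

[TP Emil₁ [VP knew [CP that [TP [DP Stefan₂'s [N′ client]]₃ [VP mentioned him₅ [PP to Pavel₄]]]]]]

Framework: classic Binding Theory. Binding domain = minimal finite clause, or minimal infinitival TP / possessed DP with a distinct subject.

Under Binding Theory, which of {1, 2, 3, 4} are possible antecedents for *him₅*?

{1, 2}

*him* is a pronoun, so Principle B applies: it must be free in its binding domain.
Binding domain of *him₅*: the embedded TP, whose subject is [Stefan₂'s client]₃.
*Emil₁* c-commands the pronoun but from outside its binding domain, and is not c-commanded by it → coindexation permitted.
*Stefan₂* and the pronoun do not c-command one another → neither Principle B nor Principle C is at stake; coindexation permitted.
*[Stefan₂'s client]₃* c-commands the pronoun within its binding domain → coindexation would violate Principle B.
*Pavel₄*: the pronoun c-commands this R-expression → coindexation would violate Principle C on *Pavel₄*.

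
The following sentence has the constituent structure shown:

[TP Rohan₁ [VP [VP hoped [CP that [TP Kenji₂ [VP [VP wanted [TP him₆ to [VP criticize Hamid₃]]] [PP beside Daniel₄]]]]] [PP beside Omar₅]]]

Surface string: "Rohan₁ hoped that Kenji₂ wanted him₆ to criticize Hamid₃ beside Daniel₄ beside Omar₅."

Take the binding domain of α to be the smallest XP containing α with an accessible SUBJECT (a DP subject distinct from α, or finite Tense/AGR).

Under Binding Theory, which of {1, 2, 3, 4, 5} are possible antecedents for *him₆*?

*him* is a pronoun, so Principle B applies: it must be free in its binding domain.
Binding domain of *him₆*: the embedded TP, whose subject is Kenji₂.
*Rohan₁* c-commands the pronoun but from outside its binding domain, and is not c-commanded by it → coindexation permitted.
*Kenji₂* c-commands the pronoun within its binding domain → coindexation would violate Principle B.
*Hamid₃*: the pronoun c-commands this R-expression → coindexation would violate Principle C on *Hamid₃*.
*Daniel₄* and the pronoun do not c-command one another → neither Principle B nor Principle C is at stake; coindexation permitted.
*Omar₅* and the pronoun do not c-command one another → neither Principle B nor Principle C is at stake; coindexation permitted.

{1, 4, 5}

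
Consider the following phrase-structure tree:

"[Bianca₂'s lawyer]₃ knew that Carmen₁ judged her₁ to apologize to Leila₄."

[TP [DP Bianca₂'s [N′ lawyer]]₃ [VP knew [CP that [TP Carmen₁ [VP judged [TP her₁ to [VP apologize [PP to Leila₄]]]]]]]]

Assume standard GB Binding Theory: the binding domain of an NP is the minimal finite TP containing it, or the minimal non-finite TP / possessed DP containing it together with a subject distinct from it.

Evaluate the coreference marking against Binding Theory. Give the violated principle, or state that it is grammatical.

Principle B

The two coindexed NPs are *Carmen₁* and *her₁*.
*her₁* is a pronoun. Its binding domain is the embedded TP, whose subject is Carmen₁.
*Carmen₁* c-commands it within that domain and carries the same index.
The pronoun is locally bound → Principle B violation.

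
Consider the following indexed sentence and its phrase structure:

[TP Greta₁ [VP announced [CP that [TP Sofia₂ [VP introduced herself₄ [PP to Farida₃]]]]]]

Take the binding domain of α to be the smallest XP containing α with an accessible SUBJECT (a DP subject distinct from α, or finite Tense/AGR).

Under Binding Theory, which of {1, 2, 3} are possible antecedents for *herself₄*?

{2}

*herself* is an anaphor, so Principle A applies: it must be bound in its binding domain.
Binding domain of *herself₄*: the embedded TP, whose subject is Sofia₂.
*Greta₁* c-commands the anaphor but is outside its binding domain → cannot satisfy Principle A.
*Sofia₂* c-commands the anaphor within its binding domain → licit binder.
*Farida₃* does not c-command the anaphor → cannot bind it.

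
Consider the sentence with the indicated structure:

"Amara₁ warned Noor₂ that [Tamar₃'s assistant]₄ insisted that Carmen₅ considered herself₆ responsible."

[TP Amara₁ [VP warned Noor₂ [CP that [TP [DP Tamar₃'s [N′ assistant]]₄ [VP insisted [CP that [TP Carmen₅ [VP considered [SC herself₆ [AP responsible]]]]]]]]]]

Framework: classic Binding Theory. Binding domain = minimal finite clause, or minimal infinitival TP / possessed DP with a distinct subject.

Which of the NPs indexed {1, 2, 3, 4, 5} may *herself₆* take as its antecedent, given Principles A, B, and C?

*herself* is an anaphor, so Principle A applies: it must be bound in its binding domain.
Binding domain of *herself₆*: the embedded TP, whose subject is Carmen₅.
*Amara₁* c-commands the anaphor but is outside its binding domain → cannot satisfy Principle A.
*Noor₂* c-commands the anaphor but is outside its binding domain → cannot satisfy Principle A.
*Tamar₃* does not c-command the anaphor → cannot bind it.
*[Tamar₃'s assistant]₄* c-commands the anaphor but is outside its binding domain → cannot satisfy Principle A.
*Carmen₅* c-commands the anaphor within its binding domain → licit binder.

{5}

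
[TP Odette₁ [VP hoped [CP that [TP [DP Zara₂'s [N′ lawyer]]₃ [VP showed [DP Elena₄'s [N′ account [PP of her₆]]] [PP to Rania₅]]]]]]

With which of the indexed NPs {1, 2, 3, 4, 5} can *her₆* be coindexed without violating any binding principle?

*her* is a pronoun, so Principle B applies: it must be free in its binding domain.
Binding domain of *her₆*: the possessed DP, whose subject is Elena₄.
*Odette₁* c-commands the pronoun but from outside its binding domain, and is not c-commanded by it → coindexation permitted.
*Zara₂* and the pronoun do not c-command one another → neither Principle B nor Principle C is at stake; coindexation permitted.
*[Zara₂'s lawyer]₃* c-commands the pronoun but from outside its binding domain, and is not c-commanded by it → coindexation permitted.
*Elena₄* c-commands the pronoun within its binding domain → coindexation would violate Principle B.
*Rania₅* and the pronoun do not c-command one another → neither Principle B nor Principle C is at stake; coindexation permitted.

{1, 2, 3, 5}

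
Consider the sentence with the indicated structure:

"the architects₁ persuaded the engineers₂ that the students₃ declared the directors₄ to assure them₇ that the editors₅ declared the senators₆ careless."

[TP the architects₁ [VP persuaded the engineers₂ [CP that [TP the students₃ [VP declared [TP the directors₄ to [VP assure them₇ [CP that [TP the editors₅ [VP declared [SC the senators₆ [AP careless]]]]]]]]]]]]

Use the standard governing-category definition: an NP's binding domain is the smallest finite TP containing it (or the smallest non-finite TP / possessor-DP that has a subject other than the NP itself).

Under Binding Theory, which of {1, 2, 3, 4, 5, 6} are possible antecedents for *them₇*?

{1, 2, 3}

*them* is a pronoun, so Principle B applies: it must be free in its binding domain.
Binding domain of *them₇*: the embedded TP, whose subject is the directors₄.
*the architects₁* c-commands the pronoun but from outside its binding domain, and is not c-commanded by it → coindexation permitted.
*the engineers₂* c-commands the pronoun but from outside its binding domain, and is not c-commanded by it → coindexation permitted.
*the students₃* c-commands the pronoun but from outside its binding domain, and is not c-commanded by it → coindexation permitted.
*the directors₄* c-commands the pronoun within its binding domain → coindexation would violate Principle B.
*the editors₅*: the pronoun c-commands this R-expression → coindexation would violate Principle C on *the editors₅*.
*the senators₆*: the pronoun c-commands this R-expression → coindexation would violate Principle C on *the senators₆*.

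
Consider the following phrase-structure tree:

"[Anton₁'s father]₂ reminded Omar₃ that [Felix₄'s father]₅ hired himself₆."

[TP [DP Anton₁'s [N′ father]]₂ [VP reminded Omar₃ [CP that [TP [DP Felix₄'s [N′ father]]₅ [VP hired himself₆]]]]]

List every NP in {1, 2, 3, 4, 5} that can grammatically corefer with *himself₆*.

{5}

*himself* is an anaphor, so Principle A applies: it must be bound in its binding domain.
Binding domain of *himself₆*: the embedded TP, whose subject is [Felix₄'s father]₅.
*Anton₁* does not c-command the anaphor → cannot bind it.
*[Anton₁'s father]₂* c-commands the anaphor but is outside its binding domain → cannot satisfy Principle A.
*Omar₃* c-commands the anaphor but is outside its binding domain → cannot satisfy Principle A.
*Felix₄* does not c-command the anaphor → cannot bind it.
*[Felix₄'s father]₅* c-commands the anaphor within its binding domain → licit binder.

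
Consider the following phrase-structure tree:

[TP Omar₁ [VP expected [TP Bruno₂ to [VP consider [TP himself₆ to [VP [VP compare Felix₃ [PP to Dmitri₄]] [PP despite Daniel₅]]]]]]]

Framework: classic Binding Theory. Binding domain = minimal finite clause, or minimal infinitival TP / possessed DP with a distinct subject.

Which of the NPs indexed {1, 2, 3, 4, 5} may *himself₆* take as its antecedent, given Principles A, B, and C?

{2}

*himself* is an anaphor, so Principle A applies: it must be bound in its binding domain.
Binding domain of *himself₆*: the embedded TP, whose subject is Bruno₂.
*Omar₁* c-commands the anaphor but is outside its binding domain → cannot satisfy Principle A.
*Bruno₂* c-commands the anaphor within its binding domain → licit binder.
*Felix₃* does not c-command the anaphor → cannot bind it.
*Dmitri₄* does not c-command the anaphor → cannot bind it.
*Daniel₅* does not c-command the anaphor → cannot bind it.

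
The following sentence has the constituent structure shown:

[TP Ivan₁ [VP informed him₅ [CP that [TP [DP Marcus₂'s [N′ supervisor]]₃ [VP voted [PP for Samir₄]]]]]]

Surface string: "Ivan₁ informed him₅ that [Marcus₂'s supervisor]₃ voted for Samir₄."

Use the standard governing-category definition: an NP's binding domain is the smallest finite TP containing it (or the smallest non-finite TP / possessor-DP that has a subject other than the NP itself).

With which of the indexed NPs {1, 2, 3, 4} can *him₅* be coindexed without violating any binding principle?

none

*him* is a pronoun, so Principle B applies: it must be free in its binding domain.
Binding domain of *him₅*: the matrix TP, whose subject is Ivan₁.
*Ivan₁* c-commands the pronoun within its binding domain → coindexation would violate Principle B.
*Marcus₂*: the pronoun c-commands this R-expression → coindexation would violate Principle C on *Marcus₂*.
*[Marcus₂'s supervisor]₃*: the pronoun c-commands this R-expression → coindexation would violate Principle C on *[Marcus₂'s supervisor]₃*.
*Samir₄*: the pronoun c-commands this R-expression → coindexation would violate Principle C on *Samir₄*.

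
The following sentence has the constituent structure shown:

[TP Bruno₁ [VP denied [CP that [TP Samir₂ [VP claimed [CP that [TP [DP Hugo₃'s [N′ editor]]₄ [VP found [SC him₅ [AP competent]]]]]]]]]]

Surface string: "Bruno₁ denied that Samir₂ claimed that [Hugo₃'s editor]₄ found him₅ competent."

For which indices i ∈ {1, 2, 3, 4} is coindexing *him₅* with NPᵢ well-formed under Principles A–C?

*him* is a pronoun, so Principle B applies: it must be free in its binding domain.
Binding domain of *him₅*: the embedded TP, whose subject is [Hugo₃'s editor]₄.
*Bruno₁* c-commands the pronoun but from outside its binding domain, and is not c-commanded by it → coindexation permitted.
*Samir₂* c-commands the pronoun but from outside its binding domain, and is not c-commanded by it → coindexation permitted.
*Hugo₃* and the pronoun do not c-command one another → neither Principle B nor Principle C is at stake; coindexation permitted.
*[Hugo₃'s editor]₄* c-commands the pronoun within its binding domain → coindexation would violate Principle B.

{1, 2, 3}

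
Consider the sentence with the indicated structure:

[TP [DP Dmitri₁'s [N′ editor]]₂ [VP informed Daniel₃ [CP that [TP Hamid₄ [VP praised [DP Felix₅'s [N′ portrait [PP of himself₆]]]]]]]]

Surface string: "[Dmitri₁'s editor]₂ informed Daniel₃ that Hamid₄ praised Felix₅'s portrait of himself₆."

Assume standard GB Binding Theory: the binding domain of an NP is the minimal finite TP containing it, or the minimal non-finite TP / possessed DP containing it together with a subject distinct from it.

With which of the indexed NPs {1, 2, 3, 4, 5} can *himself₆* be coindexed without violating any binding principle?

*himself* is an anaphor, so Principle A applies: it must be bound in its binding domain.
Binding domain of *himself₆*: the possessed DP, whose subject is Felix₅.
*Dmitri₁* does not c-command the anaphor → cannot bind it.
*[Dmitri₁'s editor]₂* c-commands the anaphor but is outside its binding domain → cannot satisfy Principle A.
*Daniel₃* c-commands the anaphor but is outside its binding domain → cannot satisfy Principle A.
*Hamid₄* c-commands the anaphor but is outside its binding domain → cannot satisfy Principle A.
*Felix₅* c-commands the anaphor within its binding domain → licit binder.

{5}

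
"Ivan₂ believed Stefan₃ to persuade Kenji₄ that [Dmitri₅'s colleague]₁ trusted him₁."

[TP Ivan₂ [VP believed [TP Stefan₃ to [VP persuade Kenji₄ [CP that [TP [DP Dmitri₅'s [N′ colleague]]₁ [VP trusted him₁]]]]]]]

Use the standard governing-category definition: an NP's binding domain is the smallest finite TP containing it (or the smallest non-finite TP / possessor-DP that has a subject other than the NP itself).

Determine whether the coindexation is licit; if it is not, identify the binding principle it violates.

Principle B

The two coindexed NPs are *[Dmitri₅'s colleague]₁* and *him₁*.
*him₁* is a pronoun. Its binding domain is the embedded TP, whose subject is [Dmitri₅'s colleague]₁.
*[Dmitri₅'s colleague]₁* c-commands it within that domain and carries the same index.
The pronoun is locally bound → Principle B violation.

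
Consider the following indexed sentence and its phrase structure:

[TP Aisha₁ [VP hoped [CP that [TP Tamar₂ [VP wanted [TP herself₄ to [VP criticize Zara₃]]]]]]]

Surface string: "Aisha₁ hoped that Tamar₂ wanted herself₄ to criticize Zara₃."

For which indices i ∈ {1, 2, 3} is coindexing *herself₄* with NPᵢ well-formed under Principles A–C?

{2}

*herself* is an anaphor, so Principle A applies: it must be bound in its binding domain.
Binding domain of *herself₄*: the embedded TP, whose subject is Tamar₂.
*Aisha₁* c-commands the anaphor but is outside its binding domain → cannot satisfy Principle A.
*Tamar₂* c-commands the anaphor within its binding domain → licit binder.
*Zara₃* does not c-command the anaphor → cannot bind it.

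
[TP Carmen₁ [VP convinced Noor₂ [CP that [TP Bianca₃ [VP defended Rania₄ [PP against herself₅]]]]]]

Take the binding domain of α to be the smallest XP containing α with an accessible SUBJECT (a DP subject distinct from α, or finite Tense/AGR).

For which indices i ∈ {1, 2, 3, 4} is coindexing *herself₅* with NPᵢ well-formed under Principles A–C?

{3, 4}

*herself* is an anaphor, so Principle A applies: it must be bound in its binding domain.
Binding domain of *herself₅*: the embedded TP, whose subject is Bianca₃.
*Carmen₁* c-commands the anaphor but is outside its binding domain → cannot satisfy Principle A.
*Noor₂* c-commands the anaphor but is outside its binding domain → cannot satisfy Principle A.
*Bianca₃* c-commands the anaphor within its binding domain → licit binder.
*Rania₄* c-commands the anaphor within its binding domain → licit binder.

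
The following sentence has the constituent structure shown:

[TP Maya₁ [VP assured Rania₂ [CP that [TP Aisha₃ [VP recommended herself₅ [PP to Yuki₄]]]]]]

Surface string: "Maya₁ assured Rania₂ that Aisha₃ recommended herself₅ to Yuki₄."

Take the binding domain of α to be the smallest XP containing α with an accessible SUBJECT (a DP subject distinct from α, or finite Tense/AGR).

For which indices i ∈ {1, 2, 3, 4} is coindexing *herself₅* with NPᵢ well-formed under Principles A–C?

{3}

*herself* is an anaphor, so Principle A applies: it must be bound in its binding domain.
Binding domain of *herself₅*: the embedded TP, whose subject is Aisha₃.
*Maya₁* c-commands the anaphor but is outside its binding domain → cannot satisfy Principle A.
*Rania₂* c-commands the anaphor but is outside its binding domain → cannot satisfy Principle A.
*Aisha₃* c-commands the anaphor within its binding domain → licit binder.
*Yuki₄* does not c-command the anaphor → cannot bind it.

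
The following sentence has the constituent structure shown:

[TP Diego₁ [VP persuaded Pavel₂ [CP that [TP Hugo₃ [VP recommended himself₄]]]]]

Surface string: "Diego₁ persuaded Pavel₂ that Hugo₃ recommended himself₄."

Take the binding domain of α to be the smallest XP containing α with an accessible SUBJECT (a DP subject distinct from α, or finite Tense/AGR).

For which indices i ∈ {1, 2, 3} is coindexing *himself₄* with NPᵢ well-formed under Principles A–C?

{3}

*himself* is an anaphor, so Principle A applies: it must be bound in its binding domain.
Binding domain of *himself₄*: the embedded TP, whose subject is Hugo₃.
*Diego₁* c-commands the anaphor but is outside its binding domain → cannot satisfy Principle A.
*Pavel₂* c-commands the anaphor but is outside its binding domain → cannot satisfy Principle A.
*Hugo₃* c-commands the anaphor within its binding domain → licit binder.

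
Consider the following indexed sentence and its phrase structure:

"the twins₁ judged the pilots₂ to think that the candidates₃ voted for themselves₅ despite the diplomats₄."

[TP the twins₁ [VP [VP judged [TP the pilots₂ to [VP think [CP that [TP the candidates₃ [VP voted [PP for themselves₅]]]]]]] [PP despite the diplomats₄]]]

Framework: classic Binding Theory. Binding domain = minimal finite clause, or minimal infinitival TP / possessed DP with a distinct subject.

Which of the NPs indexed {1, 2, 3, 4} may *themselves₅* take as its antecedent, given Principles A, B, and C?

{3}

*themselves* is an anaphor, so Principle A applies: it must be bound in its binding domain.
Binding domain of *themselves₅*: the embedded TP, whose subject is the candidates₃.
*the twins₁* c-commands the anaphor but is outside its binding domain → cannot satisfy Principle A.
*the pilots₂* c-commands the anaphor but is outside its binding domain → cannot satisfy Principle A.
*the candidates₃* c-commands the anaphor within its binding domain → licit binder.
*the diplomats₄* does not c-command the anaphor → cannot bind it.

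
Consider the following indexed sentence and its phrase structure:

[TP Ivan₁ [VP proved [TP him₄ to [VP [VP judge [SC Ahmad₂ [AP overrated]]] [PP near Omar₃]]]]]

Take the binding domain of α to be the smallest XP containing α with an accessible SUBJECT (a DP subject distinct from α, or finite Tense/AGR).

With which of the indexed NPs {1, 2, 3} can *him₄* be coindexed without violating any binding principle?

*him* is a pronoun, so Principle B applies: it must be free in its binding domain.
Binding domain of *him₄*: the matrix TP, whose subject is Ivan₁.
*Ivan₁* c-commands the pronoun within its binding domain → coindexation would violate Principle B.
*Ahmad₂*: the pronoun c-commands this R-expression → coindexation would violate Principle C on *Ahmad₂*.
*Omar₃*: the pronoun c-commands this R-expression → coindexation would violate Principle C on *Omar₃*.

none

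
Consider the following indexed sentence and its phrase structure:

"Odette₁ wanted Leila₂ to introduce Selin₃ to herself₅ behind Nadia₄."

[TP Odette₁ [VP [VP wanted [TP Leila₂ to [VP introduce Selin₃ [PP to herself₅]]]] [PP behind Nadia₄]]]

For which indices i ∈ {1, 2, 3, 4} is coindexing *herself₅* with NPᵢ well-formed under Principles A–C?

{2, 3}

*herself* is an anaphor, so Principle A applies: it must be bound in its binding domain.
Binding domain of *herself₅*: the embedded TP, whose subject is Leila₂.
*Odette₁* c-commands the anaphor but is outside its binding domain → cannot satisfy Principle A.
*Leila₂* c-commands the anaphor within its binding domain → licit binder.
*Selin₃* c-commands the anaphor within its binding domain → licit binder.
*Nadia₄* does not c-command the anaphor → cannot bind it.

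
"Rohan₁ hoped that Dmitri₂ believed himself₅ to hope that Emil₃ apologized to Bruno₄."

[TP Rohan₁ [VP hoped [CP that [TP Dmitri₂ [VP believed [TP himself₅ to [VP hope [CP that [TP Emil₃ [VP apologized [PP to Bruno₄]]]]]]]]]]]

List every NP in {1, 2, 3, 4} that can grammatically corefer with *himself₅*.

*himself* is an anaphor, so Principle A applies: it must be bound in its binding domain.
Binding domain of *himself₅*: the embedded TP, whose subject is Dmitri₂.
*Rohan₁* c-commands the anaphor but is outside its binding domain → cannot satisfy Principle A.
*Dmitri₂* c-commands the anaphor within its binding domain → licit binder.
*Emil₃* does not c-command the anaphor → cannot bind it.
*Bruno₄* does not c-command the anaphor → cannot bind it.

{2}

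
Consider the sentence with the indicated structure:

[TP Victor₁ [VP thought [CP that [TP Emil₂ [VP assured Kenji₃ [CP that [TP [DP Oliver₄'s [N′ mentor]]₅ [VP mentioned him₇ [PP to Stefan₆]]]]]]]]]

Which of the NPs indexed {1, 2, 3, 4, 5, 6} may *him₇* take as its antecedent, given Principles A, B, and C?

{1, 2, 3, 4}

*him* is a pronoun, so Principle B applies: it must be free in its binding domain.
Binding domain of *him₇*: the embedded TP, whose subject is [Oliver₄'s mentor]₅.
*Victor₁* c-commands the pronoun but from outside its binding domain, and is not c-commanded by it → coindexation permitted.
*Emil₂* c-commands the pronoun but from outside its binding domain, and is not c-commanded by it → coindexation permitted.
*Kenji₃* c-commands the pronoun but from outside its binding domain, and is not c-commanded by it → coindexation permitted.
*Oliver₄* and the pronoun do not c-command one another → neither Principle B nor Principle C is at stake; coindexation permitted.
*[Oliver₄'s mentor]₅* c-commands the pronoun within its binding domain → coindexation would violate Principle B.
*Stefan₆*: the pronoun c-commands this R-expression → coindexation would violate Principle C on *Stefan₆*.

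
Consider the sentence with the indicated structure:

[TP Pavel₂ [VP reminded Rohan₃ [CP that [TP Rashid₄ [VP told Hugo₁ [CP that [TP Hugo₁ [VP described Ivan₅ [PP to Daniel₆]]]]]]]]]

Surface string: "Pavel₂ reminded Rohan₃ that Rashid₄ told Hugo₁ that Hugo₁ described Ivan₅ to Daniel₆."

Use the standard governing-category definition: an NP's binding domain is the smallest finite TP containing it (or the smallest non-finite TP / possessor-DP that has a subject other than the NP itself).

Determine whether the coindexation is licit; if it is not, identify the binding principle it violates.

Principle C

The two coindexed NPs are *Hugo₁* (the lower occurrence) and *Hugo₁* (the higher occurrence).
*Hugo₁* (the lower occurrence) is an R-expression. Principle C requires it to be free everywhere.
*Hugo₁* (the higher occurrence) c-commands it and carries the same index.
The R-expression is bound → Principle C violation.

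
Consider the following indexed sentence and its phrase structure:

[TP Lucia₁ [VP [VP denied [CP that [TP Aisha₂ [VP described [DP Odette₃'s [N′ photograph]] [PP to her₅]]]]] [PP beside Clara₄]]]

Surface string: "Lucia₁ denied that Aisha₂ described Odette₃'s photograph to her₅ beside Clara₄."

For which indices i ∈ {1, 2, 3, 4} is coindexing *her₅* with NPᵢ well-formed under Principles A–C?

*her* is a pronoun, so Principle B applies: it must be free in its binding domain.
Binding domain of *her₅*: the embedded TP, whose subject is Aisha₂.
*Lucia₁* c-commands the pronoun but from outside its binding domain, and is not c-commanded by it → coindexation permitted.
*Aisha₂* c-commands the pronoun within its binding domain → coindexation would violate Principle B.
*Odette₃* and the pronoun do not c-command one another → neither Principle B nor Principle C is at stake; coindexation permitted.
*Clara₄* and the pronoun do not c-command one another → neither Principle B nor Principle C is at stake; coindexation permitted.

{1, 3, 4}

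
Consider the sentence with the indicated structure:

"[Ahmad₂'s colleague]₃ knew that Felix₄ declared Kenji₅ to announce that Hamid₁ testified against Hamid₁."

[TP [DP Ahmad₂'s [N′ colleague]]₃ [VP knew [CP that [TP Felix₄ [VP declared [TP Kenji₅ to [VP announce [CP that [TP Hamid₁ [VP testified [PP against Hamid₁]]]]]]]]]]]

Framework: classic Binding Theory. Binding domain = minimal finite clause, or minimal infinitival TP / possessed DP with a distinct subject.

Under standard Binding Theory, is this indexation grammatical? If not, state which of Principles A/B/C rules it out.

The two coindexed NPs are *Hamid₁* (the higher occurrence) and *Hamid₁* (the lower occurrence).
*Hamid₁* (the lower occurrence) is an R-expression. Principle C requires it to be free everywhere.
*Hamid₁* (the higher occurrence) c-commands it and carries the same index.
The R-expression is bound → Principle C violation.

Principle C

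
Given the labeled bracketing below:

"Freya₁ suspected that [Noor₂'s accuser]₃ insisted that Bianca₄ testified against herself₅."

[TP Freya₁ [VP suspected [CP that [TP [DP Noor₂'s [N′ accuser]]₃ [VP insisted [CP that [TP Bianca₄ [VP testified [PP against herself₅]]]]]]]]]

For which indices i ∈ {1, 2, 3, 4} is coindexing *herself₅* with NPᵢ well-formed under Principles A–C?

*herself* is an anaphor, so Principle A applies: it must be bound in its binding domain.
Binding domain of *herself₅*: the embedded TP, whose subject is Bianca₄.
*Freya₁* c-commands the anaphor but is outside its binding domain → cannot satisfy Principle A.
*Noor₂* does not c-command the anaphor → cannot bind it.
*[Noor₂'s accuser]₃* c-commands the anaphor but is outside its binding domain → cannot satisfy Principle A.
*Bianca₄* c-commands the anaphor within its binding domain → licit binder.

{4}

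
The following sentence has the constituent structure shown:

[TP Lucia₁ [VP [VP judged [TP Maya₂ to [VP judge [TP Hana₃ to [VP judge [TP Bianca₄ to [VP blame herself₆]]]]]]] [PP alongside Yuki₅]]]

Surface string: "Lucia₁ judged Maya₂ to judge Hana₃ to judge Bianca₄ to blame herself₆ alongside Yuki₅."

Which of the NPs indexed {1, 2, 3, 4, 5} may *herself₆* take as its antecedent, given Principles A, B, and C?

*herself* is an anaphor, so Principle A applies: it must be bound in its binding domain.
Binding domain of *herself₆*: the embedded TP, whose subject is Bianca₄.
*Lucia₁* c-commands the anaphor but is outside its binding domain → cannot satisfy Principle A.
*Maya₂* c-commands the anaphor but is outside its binding domain → cannot satisfy Principle A.
*Hana₃* c-commands the anaphor but is outside its binding domain → cannot satisfy Principle A.
*Bianca₄* c-commands the anaphor within its binding domain → licit binder.
*Yuki₅* does not c-command the anaphor → cannot bind it.

{4}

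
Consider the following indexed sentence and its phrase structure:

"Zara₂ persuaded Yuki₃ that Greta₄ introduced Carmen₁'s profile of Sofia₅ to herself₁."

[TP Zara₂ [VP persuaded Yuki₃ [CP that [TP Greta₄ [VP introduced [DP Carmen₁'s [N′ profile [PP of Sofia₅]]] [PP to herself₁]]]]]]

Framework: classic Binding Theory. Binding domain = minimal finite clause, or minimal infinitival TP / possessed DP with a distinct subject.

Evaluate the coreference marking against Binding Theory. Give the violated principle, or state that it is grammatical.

Principle A

The two coindexed NPs are *Carmen₁* and *herself₁*.
*herself₁* is an anaphor. Principle A requires it to be bound within its binding domain — the embedded TP, whose subject is Greta₄.
Within that domain it is c-commanded by *Greta₄*, which does not share its index.
*Carmen₁* does not c-command the anaphor at all.
The anaphor is unbound in its domain → Principle A violation.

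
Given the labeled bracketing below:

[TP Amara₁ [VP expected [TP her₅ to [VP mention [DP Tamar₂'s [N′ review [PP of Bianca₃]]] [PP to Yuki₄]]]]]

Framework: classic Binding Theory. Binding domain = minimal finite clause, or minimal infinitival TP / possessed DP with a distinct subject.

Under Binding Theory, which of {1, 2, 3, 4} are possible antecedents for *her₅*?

*her* is a pronoun, so Principle B applies: it must be free in its binding domain.
Binding domain of *her₅*: the matrix TP, whose subject is Amara₁.
*Amara₁* c-commands the pronoun within its binding domain → coindexation would violate Principle B.
*Tamar₂*: the pronoun c-commands this R-expression → coindexation would violate Principle C on *Tamar₂*.
*Bianca₃*: the pronoun c-commands this R-expression → coindexation would violate Principle C on *Bianca₃*.
*Yuki₄*: the pronoun c-commands this R-expression → coindexation would violate Principle C on *Yuki₄*.

none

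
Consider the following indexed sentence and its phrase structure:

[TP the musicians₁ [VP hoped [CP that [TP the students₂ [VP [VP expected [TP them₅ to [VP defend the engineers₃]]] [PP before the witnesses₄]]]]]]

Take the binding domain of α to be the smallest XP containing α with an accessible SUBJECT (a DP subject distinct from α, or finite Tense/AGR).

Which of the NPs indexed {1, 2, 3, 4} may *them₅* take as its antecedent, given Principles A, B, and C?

{1, 4}

*them* is a pronoun, so Principle B applies: it must be free in its binding domain.
Binding domain of *them₅*: the embedded TP, whose subject is the students₂.
*the musicians₁* c-commands the pronoun but from outside its binding domain, and is not c-commanded by it → coindexation permitted.
*the students₂* c-commands the pronoun within its binding domain → coindexation would violate Principle B.
*the engineers₃*: the pronoun c-commands this R-expression → coindexation would violate Principle C on *the engineers₃*.
*the witnesses₄* and the pronoun do not c-command one another → neither Principle B nor Principle C is at stake; coindexation permitted.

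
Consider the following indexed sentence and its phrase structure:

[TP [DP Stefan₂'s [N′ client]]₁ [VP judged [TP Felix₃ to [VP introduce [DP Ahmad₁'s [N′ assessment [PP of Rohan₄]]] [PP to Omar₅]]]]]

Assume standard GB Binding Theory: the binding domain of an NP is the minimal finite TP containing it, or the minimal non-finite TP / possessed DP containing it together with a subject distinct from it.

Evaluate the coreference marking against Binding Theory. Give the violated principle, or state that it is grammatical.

The two coindexed NPs are *[Stefan₂'s client]₁* and *Ahmad₁*.
*Ahmad₁* is an R-expression. Principle C requires it to be free everywhere.
*[Stefan₂'s client]₁* c-commands it and carries the same index.
The R-expression is bound → Principle C violation.

Principle C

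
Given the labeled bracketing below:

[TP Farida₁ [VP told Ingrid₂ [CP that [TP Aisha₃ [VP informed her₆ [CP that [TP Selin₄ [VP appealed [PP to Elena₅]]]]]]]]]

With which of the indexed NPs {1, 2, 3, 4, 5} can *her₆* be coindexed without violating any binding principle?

{1, 2}

*her* is a pronoun, so Principle B applies: it must be free in its binding domain.
Binding domain of *her₆*: the embedded TP, whose subject is Aisha₃.
*Farida₁* c-commands the pronoun but from outside its binding domain, and is not c-commanded by it → coindexation permitted.
*Ingrid₂* c-commands the pronoun but from outside its binding domain, and is not c-commanded by it → coindexation permitted.
*Aisha₃* c-commands the pronoun within its binding domain → coindexation would violate Principle B.
*Selin₄*: the pronoun c-commands this R-expression → coindexation would violate Principle C on *Selin₄*.
*Elena₅*: the pronoun c-commands this R-expression → coindexation would violate Principle C on *Elena₅*.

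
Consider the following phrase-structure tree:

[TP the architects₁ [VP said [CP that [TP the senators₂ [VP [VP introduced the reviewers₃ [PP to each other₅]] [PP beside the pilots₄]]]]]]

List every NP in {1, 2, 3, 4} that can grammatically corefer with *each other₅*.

*each other* is an anaphor, so Principle A applies: it must be bound in its binding domain.
Binding domain of *each other₅*: the embedded TP, whose subject is the senators₂.
*the architects₁* c-commands the anaphor but is outside its binding domain → cannot satisfy Principle A.
*the senators₂* c-commands the anaphor within its binding domain → licit binder.
*the reviewers₃* c-commands the anaphor within its binding domain → licit binder.
*the pilots₄* does not c-command the anaphor → cannot bind it.

{2, 3}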